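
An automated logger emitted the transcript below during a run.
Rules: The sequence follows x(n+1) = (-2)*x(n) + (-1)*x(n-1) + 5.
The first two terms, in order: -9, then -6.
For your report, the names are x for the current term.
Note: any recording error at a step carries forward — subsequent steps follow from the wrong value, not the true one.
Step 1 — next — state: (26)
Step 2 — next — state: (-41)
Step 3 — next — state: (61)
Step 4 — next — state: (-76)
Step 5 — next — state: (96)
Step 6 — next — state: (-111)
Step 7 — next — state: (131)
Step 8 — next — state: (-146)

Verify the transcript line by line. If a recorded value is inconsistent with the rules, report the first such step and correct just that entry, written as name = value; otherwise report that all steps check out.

no error

Recomputing the run from the initial state:
step 1: x = 26
step 2: x = -41
step 3: x = 61
step 4: x = -76
step 5: x = 96
step 6: x = -111
step 7: x = 131
step 8: x = -146
This matches the transcript at every step.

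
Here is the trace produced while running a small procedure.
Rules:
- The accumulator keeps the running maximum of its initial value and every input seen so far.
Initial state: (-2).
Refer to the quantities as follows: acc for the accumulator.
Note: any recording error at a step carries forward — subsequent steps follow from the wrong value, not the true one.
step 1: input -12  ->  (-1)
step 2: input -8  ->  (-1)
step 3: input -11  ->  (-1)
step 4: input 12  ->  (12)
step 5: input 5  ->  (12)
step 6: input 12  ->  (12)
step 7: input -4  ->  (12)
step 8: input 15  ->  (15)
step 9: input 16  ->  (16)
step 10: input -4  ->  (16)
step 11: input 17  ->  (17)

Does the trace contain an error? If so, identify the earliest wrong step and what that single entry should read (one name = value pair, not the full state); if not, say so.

step 1: acc = max(-2, -12) = -2 -> the trace disagrees here
Conclusion: step 1 carries the first error; the entry should be acc = -2.

step 1, acc = -2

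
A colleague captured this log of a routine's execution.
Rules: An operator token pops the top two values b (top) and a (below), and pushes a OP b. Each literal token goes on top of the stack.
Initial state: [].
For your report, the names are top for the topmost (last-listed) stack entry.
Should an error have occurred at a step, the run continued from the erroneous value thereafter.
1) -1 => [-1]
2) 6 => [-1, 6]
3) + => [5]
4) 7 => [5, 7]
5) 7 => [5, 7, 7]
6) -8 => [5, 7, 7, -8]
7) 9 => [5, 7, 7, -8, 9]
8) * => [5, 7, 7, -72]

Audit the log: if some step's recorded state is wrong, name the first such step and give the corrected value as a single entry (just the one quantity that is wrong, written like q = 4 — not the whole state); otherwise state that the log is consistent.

no error

1. push -1: top = -1 (confirmed correct)
2. push 6: top = 6 (confirmed correct)
3. -1 + 6 = 5 (consistent with the log)
4. push 7: top = 7 (exactly as logged)
5. push 7: top = 7 (consistent with the log)
6. push -8: top = -8 (in agreement)
7. push 9: top = 9 (verified)
8. -8 * 9 = -72 (consistent with the log)
Each recorded entry agrees with the recomputation.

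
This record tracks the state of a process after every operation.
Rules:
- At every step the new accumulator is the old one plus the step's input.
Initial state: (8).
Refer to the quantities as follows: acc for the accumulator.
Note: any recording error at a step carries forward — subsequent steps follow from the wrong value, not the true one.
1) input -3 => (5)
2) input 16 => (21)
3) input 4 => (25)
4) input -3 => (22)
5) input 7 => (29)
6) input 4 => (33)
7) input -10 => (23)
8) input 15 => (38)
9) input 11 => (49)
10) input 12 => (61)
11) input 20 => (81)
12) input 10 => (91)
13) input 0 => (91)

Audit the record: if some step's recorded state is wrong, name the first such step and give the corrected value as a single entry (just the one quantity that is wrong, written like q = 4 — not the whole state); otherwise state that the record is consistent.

no error

Recomputing the run from the initial state:
step 1: acc = 5
step 2: acc = 21
step 3: acc = 25
step 4: acc = 22
step 5: acc = 29
step 6: acc = 33
step 7: acc = 23
step 8: acc = 38
step 9: acc = 49
step 10: acc = 61
step 11: acc = 81
step 12: acc = 91
step 13: acc = 91
This matches the record at every step.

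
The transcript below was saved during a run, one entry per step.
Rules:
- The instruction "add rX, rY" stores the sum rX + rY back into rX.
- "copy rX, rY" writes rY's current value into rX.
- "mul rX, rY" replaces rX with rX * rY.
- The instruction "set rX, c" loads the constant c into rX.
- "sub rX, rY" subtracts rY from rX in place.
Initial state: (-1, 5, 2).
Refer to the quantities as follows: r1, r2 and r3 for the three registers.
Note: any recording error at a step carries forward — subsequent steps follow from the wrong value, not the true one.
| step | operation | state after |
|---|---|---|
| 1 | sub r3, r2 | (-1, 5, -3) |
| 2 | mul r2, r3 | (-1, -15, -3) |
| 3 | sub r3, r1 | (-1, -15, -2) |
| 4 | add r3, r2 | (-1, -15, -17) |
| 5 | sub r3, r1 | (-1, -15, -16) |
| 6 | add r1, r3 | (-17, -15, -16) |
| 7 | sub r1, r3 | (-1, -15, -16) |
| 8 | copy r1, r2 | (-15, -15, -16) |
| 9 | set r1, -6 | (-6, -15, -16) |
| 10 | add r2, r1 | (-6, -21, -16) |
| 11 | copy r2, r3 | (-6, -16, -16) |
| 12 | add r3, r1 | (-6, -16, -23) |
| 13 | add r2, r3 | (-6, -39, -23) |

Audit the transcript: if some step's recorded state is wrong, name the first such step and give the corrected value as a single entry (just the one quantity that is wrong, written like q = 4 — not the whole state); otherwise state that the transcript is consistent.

Recomputing the run from the initial state:
step 1: r1 = -1, r2 = 5, r3 = -3
step 2: r1 = -1, r2 = -15, r3 = -3
step 3: r1 = -1, r2 = -15, r3 = -2
step 4: r1 = -1, r2 = -15, r3 = -17
step 5: r1 = -1, r2 = -15, r3 = -16
step 6: r1 = -17, r2 = -15, r3 = -16
step 7: r1 = -1, r2 = -15, r3 = -16
step 8: r1 = -15, r2 = -15, r3 = -16
step 9: r1 = -6, r2 = -15, r3 = -16
step 10: r1 = -6, r2 = -21, r3 = -16
step 11: r1 = -6, r2 = -16, r3 = -16
step 12: r1 = -6, r2 = -16, r3 = -22
step 13: r1 = -6, r2 = -38, r3 = -22
The first disagreement with the transcript is at step 12, where the value should be r3 = -22.

step 12, r3 = -22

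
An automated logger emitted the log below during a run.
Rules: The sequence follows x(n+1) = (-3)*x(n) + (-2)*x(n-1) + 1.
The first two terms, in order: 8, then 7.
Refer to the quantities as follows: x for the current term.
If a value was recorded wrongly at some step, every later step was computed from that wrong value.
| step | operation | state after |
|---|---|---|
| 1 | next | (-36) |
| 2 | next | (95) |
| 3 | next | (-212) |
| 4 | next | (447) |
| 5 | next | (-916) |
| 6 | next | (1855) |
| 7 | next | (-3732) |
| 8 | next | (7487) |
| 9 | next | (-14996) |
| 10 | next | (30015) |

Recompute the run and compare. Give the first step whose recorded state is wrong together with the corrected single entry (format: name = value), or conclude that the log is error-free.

no error

step 1: x = -3*(7) + (-2)*(8) + (1) = -36 -> verified
step 2: x = -3*(-36) + (-2)*(7) + (1) = 95 -> verified
step 3: x = -3*(95) + (-2)*(-36) + (1) = -212 -> exactly as logged
step 4: x = -3*(-212) + (-2)*(95) + (1) = 447 -> same as recorded
step 5: x = -3*(447) + (-2)*(-212) + (1) = -916 -> verified
step 6: x = -3*(-916) + (-2)*(447) + (1) = 1855 -> checks out
step 7: x = -3*(1855) + (-2)*(-916) + (1) = -3732 -> no discrepancy
step 8: x = -3*(-3732) + (-2)*(1855) + (1) = 7487 -> in agreement
step 9: x = -3*(7487) + (-2)*(-3732) + (1) = -14996 -> confirmed correct
step 10: x = -3*(-14996) + (-2)*(7487) + (1) = 30015 -> in agreement
All steps check out; nothing to correct.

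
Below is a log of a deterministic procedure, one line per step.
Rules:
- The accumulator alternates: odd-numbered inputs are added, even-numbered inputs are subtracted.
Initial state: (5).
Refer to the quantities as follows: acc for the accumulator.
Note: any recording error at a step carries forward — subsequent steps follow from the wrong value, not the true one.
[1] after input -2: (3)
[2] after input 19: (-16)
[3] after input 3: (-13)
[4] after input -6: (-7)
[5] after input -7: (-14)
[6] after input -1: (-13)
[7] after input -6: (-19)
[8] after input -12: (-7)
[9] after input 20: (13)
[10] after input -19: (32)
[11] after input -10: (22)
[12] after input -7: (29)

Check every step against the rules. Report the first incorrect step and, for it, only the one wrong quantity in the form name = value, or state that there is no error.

no error

Recomputing the run from the initial state:
step 1: acc = 3
step 2: acc = -16
step 3: acc = -13
step 4: acc = -7
step 5: acc = -14
step 6: acc = -13
step 7: acc = -19
step 8: acc = -7
step 9: acc = 13
step 10: acc = 32
step 11: acc = 22
step 12: acc = 29
This matches the log at every step.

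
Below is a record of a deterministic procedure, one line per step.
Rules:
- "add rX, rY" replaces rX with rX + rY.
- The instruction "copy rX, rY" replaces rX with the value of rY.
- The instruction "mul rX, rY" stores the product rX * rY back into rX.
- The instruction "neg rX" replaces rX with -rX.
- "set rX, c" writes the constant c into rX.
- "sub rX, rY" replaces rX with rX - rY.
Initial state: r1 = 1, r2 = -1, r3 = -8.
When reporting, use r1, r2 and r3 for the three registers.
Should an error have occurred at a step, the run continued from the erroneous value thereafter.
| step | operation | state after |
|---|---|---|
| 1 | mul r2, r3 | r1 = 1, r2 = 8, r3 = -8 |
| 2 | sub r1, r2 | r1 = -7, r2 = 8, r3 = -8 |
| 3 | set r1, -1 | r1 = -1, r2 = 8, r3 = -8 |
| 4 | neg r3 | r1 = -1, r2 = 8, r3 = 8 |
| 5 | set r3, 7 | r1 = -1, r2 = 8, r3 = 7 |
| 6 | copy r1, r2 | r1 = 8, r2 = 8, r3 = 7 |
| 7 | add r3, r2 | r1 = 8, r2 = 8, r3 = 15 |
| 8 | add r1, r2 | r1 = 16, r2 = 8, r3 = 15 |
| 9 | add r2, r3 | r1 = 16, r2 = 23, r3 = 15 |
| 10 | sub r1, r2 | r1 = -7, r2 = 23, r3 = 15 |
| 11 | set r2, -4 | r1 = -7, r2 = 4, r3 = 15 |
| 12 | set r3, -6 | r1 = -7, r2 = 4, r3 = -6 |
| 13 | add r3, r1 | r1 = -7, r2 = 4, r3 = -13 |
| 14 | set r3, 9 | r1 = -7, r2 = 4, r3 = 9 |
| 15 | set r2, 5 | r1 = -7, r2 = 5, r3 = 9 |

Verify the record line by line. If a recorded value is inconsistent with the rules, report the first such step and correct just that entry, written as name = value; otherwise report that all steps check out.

step 11, r2 = -4

1. r2 = -1 * -8 = 8 (in agreement)
2. r1 = 1 - 8 = -7 (checks out)
3. r1 = -1 (exactly as logged)
4. r3 = -(-8) = 8 (same as recorded)
5. r3 = 7 (agrees with the record)
6. r1 = 8 (consistent with the record)
7. r3 = 7 + 8 = 15 (in agreement)
8. r1 = 8 + 8 = 16 (verified)
9. r2 = 8 + 15 = 23 (checks out)
10. r1 = 16 - 23 = -7 (checks out)
11. r2 = -4 (the recorded entry deviates here)
First incorrect step: 11; the correct value is r2 = -4.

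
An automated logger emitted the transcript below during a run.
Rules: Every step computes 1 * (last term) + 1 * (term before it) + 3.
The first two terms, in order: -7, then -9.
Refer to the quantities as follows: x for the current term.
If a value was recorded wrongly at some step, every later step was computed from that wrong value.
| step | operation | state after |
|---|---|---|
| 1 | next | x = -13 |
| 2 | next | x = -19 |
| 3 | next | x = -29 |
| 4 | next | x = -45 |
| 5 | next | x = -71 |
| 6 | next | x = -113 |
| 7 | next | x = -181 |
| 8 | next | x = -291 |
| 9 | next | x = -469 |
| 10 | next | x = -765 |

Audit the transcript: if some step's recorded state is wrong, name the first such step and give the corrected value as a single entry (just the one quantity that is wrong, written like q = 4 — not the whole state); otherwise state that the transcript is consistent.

Recomputing the run from the initial state:
step 1: x = -13
step 2: x = -19
step 3: x = -29
step 4: x = -45
step 5: x = -71
step 6: x = -113
step 7: x = -181
step 8: x = -291
step 9: x = -469
step 10: x = -757
The first disagreement with the transcript is at step 10, where the value should be x = -757.

step 10, x = -757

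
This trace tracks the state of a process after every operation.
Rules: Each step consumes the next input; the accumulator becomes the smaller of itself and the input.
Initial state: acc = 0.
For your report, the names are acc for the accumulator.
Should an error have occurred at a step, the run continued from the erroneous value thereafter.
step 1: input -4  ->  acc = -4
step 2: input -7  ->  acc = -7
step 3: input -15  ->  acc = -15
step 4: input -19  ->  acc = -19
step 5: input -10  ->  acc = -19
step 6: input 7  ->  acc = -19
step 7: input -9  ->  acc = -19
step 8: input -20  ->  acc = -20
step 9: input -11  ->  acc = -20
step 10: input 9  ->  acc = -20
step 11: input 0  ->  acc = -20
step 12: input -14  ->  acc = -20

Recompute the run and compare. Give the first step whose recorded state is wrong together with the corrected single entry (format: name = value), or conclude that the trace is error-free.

no error

Recomputing the run from the initial state:
step 1: acc = -4
step 2: acc = -7
step 3: acc = -15
step 4: acc = -19
step 5: acc = -19
step 6: acc = -19
step 7: acc = -19
step 8: acc = -20
step 9: acc = -20
step 10: acc = -20
step 11: acc = -20
step 12: acc = -20
This matches the trace at every step.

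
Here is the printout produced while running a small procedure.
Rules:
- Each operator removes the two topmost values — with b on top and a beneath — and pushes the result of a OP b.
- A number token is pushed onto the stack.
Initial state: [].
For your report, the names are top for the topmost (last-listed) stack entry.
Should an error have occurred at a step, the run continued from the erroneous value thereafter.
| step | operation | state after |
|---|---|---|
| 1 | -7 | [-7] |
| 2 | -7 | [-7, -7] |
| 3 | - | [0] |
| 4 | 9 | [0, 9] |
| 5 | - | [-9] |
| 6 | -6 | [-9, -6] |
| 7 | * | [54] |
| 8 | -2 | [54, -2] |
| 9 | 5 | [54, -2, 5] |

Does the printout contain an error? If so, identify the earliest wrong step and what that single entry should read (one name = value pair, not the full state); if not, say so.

no error

1. push -7: top = -7 (verified)
2. push -7: top = -7 (no discrepancy)
3. -7 - -7 = 0 (agrees with the printout)
4. push 9: top = 9 (verified)
5. 0 - 9 = -9 (matches)
6. push -6: top = -6 (consistent with the printout)
7. -9 * -6 = 54 (consistent with the printout)
8. push -2: top = -2 (same as recorded)
9. push 5: top = 5 (same as recorded)
All entries verified; no error found.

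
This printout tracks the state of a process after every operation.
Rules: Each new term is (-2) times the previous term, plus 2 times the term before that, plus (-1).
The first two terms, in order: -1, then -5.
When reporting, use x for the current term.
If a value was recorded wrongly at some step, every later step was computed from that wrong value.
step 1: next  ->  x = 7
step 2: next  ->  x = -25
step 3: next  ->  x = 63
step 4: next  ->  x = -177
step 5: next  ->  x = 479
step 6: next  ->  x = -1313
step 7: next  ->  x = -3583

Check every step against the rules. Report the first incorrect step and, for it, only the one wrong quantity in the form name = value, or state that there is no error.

step 7, x = 3583

Step 1: x = -2*(-5) + (2)*(-1) + (-1) = 7 — same as recorded.
Step 2: x = -2*(7) + (2)*(-5) + (-1) = -25 — matches.
Step 3: x = -2*(-25) + (2)*(7) + (-1) = 63 — matches.
Step 4: x = -2*(63) + (2)*(-25) + (-1) = -177 — in agreement.
Step 5: x = -2*(-177) + (2)*(63) + (-1) = 479 — matches.
Step 6: x = -2*(479) + (2)*(-177) + (-1) = -1313 — verified.
Step 7: x = -2*(-1313) + (2)*(479) + (-1) = 3583 — first mismatch against the printout.
Step 7 is the first one off; corrected, x = 3583.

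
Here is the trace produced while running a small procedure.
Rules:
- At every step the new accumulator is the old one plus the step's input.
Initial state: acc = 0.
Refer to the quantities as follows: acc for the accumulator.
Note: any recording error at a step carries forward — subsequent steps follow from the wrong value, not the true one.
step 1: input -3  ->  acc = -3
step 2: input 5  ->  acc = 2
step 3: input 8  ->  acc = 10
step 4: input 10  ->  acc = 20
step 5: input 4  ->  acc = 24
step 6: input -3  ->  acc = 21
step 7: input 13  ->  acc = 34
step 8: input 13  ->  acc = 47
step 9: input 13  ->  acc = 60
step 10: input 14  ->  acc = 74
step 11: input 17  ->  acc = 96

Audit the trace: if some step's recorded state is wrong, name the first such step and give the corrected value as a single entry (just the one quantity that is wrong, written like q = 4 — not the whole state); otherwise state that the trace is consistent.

step 11, acc = 91

Recomputing the run from the initial state:
step 1: acc = -3
step 2: acc = 2
step 3: acc = 10
step 4: acc = 20
step 5: acc = 24
step 6: acc = 21
step 7: acc = 34
step 8: acc = 47
step 9: acc = 60
step 10: acc = 74
step 11: acc = 91
The first disagreement with the trace is at step 11, where the value should be acc = 91.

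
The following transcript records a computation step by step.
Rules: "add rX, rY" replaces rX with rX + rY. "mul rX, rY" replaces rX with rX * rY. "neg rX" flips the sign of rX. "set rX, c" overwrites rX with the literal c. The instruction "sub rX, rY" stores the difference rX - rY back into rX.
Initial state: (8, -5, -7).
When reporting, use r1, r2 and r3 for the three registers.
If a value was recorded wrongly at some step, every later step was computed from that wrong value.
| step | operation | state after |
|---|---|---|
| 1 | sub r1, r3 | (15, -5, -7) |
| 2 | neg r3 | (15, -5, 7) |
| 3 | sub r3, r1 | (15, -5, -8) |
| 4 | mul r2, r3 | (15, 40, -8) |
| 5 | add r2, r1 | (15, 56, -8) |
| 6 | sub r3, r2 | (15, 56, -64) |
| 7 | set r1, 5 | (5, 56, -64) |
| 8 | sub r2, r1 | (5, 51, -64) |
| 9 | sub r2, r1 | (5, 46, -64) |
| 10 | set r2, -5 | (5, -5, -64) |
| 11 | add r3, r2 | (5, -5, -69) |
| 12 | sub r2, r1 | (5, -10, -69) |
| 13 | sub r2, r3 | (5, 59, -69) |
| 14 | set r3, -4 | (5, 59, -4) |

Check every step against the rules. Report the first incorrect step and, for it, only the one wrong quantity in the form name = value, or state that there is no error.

step 5, r2 = 55

Step 1: r1 = 8 - -7 = 15 — no discrepancy.
Step 2: r3 = -(-7) = 7 — no discrepancy.
Step 3: r3 = 7 - 15 = -8 — confirmed correct.
Step 4: r2 = -5 * -8 = 40 — consistent with the transcript.
Step 5: r2 = 40 + 15 = 55 — not what was recorded.
Conclusion: step 5 carries the first error; the entry should be r2 = 55.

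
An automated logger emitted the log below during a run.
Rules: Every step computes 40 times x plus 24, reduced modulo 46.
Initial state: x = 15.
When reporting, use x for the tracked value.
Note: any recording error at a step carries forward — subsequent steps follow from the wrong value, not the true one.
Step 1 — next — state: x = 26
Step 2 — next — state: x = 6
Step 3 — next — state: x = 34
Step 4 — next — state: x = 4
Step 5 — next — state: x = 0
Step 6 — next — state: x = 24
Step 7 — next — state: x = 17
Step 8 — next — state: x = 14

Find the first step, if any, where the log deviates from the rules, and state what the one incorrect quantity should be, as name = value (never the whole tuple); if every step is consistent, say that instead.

step 1: x = (40*15 + 24) mod 46 = 26 -> same as recorded
step 2: x = (40*26 + 24) mod 46 = 6 -> in agreement
step 3: x = (40*6 + 24) mod 46 = 34 -> confirmed correct
step 4: x = (40*34 + 24) mod 46 = 4 -> agrees with the log
step 5: x = (40*4 + 24) mod 46 = 0 -> consistent with the log
step 6: x = (40*0 + 24) mod 46 = 24 -> in agreement
step 7: x = (40*24 + 24) mod 46 = 18 -> the entry is off here
The audit stops at step 7: the recorded entry is wrong and should be x = 18.

step 7, x = 18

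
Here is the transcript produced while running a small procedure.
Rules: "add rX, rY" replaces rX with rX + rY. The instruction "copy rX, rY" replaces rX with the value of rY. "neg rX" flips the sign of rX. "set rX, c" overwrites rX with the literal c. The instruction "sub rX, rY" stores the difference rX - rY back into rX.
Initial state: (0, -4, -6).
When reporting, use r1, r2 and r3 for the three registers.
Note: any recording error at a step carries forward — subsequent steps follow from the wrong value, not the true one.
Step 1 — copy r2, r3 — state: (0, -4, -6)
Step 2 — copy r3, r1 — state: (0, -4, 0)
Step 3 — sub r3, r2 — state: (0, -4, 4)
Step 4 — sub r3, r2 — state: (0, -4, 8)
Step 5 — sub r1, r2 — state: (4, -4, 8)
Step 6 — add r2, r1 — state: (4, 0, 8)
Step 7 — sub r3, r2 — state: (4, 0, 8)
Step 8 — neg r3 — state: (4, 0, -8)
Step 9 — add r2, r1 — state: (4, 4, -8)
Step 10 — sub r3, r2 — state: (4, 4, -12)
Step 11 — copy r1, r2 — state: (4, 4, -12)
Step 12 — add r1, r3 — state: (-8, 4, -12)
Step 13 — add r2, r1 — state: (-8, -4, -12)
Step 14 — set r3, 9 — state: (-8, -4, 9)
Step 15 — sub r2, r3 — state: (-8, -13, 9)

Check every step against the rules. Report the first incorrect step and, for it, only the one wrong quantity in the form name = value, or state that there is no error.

Recomputing the run from the initial state:
step 1: r1 = 0, r2 = -6, r3 = -6
step 2: r1 = 0, r2 = -6, r3 = 0
step 3: r1 = 0, r2 = -6, r3 = 6
step 4: r1 = 0, r2 = -6, r3 = 12
step 5: r1 = 6, r2 = -6, r3 = 12
step 6: r1 = 6, r2 = 0, r3 = 12
step 7: r1 = 6, r2 = 0, r3 = 12
step 8: r1 = 6, r2 = 0, r3 = -12
step 9: r1 = 6, r2 = 6, r3 = -12
step 10: r1 = 6, r2 = 6, r3 = -18
step 11: r1 = 6, r2 = 6, r3 = -18
step 12: r1 = -12, r2 = 6, r3 = -18
step 13: r1 = -12, r2 = -6, r3 = -18
step 14: r1 = -12, r2 = -6, r3 = 9
step 15: r1 = -12, r2 = -15, r3 = 9
The first disagreement with the transcript is at step 1, where the value should be r2 = -6.

step 1, r2 = -6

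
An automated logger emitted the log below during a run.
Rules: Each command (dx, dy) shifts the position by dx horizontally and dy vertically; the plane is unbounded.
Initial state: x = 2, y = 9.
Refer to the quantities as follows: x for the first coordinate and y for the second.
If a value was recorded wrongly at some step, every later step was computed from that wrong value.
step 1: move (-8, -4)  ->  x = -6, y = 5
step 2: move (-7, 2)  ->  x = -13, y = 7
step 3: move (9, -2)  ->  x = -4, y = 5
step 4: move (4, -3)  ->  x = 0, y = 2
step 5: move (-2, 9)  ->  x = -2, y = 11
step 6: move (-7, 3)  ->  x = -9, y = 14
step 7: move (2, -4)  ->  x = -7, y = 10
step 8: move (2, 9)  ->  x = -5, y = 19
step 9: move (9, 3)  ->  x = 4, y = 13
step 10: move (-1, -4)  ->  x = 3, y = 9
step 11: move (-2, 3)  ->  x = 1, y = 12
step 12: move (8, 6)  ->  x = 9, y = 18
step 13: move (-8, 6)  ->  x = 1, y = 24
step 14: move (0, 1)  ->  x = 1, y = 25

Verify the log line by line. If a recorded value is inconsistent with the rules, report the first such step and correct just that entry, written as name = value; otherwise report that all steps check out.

step 9, y = 22

Recomputing the run from the initial state:
step 1: x = -6, y = 5
step 2: x = -13, y = 7
step 3: x = -4, y = 5
step 4: x = 0, y = 2
step 5: x = -2, y = 11
step 6: x = -9, y = 14
step 7: x = -7, y = 10
step 8: x = -5, y = 19
step 9: x = 4, y = 22
step 10: x = 3, y = 18
step 11: x = 1, y = 21
step 12: x = 9, y = 27
step 13: x = 1, y = 33
step 14: x = 1, y = 34
The first disagreement with the log is at step 9, where the value should be y = 22.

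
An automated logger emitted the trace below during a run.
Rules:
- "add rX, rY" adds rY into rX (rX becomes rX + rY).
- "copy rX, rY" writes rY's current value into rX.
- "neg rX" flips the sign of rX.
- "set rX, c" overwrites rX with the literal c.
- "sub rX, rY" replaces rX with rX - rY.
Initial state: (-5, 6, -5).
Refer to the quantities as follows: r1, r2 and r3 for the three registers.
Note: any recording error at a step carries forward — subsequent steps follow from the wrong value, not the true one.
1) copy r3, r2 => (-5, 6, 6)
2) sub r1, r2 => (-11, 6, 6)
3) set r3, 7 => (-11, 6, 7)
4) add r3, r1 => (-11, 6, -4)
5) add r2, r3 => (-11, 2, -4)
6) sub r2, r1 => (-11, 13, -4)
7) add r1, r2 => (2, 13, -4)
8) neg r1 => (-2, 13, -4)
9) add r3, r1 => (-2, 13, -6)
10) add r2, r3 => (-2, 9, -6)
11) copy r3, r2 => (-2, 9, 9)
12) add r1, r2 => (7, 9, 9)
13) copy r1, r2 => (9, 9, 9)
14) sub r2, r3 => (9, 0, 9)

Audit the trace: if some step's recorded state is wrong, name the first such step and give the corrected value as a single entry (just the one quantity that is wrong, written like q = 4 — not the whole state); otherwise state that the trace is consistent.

Step 1: r3 = 6 — no discrepancy.
Step 2: r1 = -5 - 6 = -11 — confirmed correct.
Step 3: r3 = 7 — exactly as logged.
Step 4: r3 = 7 + -11 = -4 — no discrepancy.
Step 5: r2 = 6 + -4 = 2 — checks out.
Step 6: r2 = 2 - -11 = 13 — no discrepancy.
Step 7: r1 = -11 + 13 = 2 — in agreement.
Step 8: r1 = -(2) = -2 — exactly as logged.
Step 9: r3 = -4 + -2 = -6 — verified.
Step 10: r2 = 13 + -6 = 7 — a discrepancy with the trace.
The earliest wrong entry is at step 10: it should read r2 = 7.

step 10, r2 = 7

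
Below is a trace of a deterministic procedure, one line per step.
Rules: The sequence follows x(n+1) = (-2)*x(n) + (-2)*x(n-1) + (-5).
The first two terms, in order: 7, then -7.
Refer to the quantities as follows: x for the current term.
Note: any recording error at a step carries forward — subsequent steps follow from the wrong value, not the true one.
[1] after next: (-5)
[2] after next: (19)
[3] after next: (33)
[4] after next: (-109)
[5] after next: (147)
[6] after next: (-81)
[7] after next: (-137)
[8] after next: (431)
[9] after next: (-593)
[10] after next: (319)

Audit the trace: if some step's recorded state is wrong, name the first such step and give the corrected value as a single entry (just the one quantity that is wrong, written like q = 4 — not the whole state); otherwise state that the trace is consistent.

Recomputing the run from the initial state:
step 1: x = -5
step 2: x = 19
step 3: x = -33
step 4: x = 23
step 5: x = 15
step 6: x = -81
step 7: x = 127
step 8: x = -97
step 9: x = -65
step 10: x = 319
The first disagreement with the trace is at step 3, where the value should be x = -33.

step 3, x = -33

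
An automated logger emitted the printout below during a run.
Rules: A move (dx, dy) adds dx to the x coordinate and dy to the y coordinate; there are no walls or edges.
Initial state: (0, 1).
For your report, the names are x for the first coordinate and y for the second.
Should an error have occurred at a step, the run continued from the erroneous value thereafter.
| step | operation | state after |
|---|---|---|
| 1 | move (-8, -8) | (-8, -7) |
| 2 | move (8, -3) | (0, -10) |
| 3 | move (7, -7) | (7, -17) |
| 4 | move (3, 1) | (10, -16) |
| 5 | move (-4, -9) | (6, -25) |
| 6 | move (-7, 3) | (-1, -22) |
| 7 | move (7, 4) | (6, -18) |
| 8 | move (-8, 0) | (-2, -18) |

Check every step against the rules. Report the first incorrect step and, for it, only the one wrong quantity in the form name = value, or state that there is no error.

step 1: x = 0 + (-8) = -8, y = 1 + (-8) = -7 -> no discrepancy
step 2: x = -8 + (8) = 0, y = -7 + (-3) = -10 -> no discrepancy
step 3: x = 0 + (7) = 7, y = -10 + (-7) = -17 -> consistent with the printout
step 4: x = 7 + (3) = 10, y = -17 + (1) = -16 -> matches
step 5: x = 10 + (-4) = 6, y = -16 + (-9) = -25 -> confirmed correct
step 6: x = 6 + (-7) = -1, y = -25 + (3) = -22 -> verified
step 7: x = -1 + (7) = 6, y = -22 + (4) = -18 -> checks out
step 8: x = 6 + (-8) = -2, y = -18 + (0) = -18 -> verified
All entries verified; no error found.

no error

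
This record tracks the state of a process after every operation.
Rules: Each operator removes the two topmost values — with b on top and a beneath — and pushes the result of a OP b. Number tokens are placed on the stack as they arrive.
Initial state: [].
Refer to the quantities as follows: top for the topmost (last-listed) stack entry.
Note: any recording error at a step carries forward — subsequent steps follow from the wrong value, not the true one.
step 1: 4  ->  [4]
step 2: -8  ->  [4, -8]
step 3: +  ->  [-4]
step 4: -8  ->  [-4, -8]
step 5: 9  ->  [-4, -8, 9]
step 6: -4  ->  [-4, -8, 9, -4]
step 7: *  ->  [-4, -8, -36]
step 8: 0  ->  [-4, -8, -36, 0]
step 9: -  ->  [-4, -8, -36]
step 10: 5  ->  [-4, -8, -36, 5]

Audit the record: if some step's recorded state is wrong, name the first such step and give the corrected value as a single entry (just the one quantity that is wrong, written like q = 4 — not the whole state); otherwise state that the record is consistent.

step 1: push 4: top = 4 -> exactly as logged
step 2: push -8: top = -8 -> agrees with the record
step 3: 4 + -8 = -4 -> exactly as logged
step 4: push -8: top = -8 -> confirmed correct
step 5: push 9: top = 9 -> same as recorded
step 6: push -4: top = -4 -> in agreement
step 7: 9 * -4 = -36 -> exactly as logged
step 8: push 0: top = 0 -> agrees with the record
step 9: -36 - 0 = -36 -> confirmed correct
step 10: push 5: top = 5 -> same as recorded
No step deviates from the rules.

no error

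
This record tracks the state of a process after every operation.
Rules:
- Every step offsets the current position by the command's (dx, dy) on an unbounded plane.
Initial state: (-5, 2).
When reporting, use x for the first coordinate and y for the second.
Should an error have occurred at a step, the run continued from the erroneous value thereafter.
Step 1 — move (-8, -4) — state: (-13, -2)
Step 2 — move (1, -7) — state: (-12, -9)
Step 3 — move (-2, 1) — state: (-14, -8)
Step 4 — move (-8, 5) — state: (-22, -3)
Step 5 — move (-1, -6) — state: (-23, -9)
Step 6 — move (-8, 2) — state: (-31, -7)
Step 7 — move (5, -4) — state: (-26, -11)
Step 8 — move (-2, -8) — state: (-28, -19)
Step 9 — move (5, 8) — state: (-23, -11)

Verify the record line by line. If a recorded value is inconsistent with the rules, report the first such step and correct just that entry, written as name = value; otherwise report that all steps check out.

no error

1. x = -5 + (-8) = -13, y = 2 + (-4) = -2 (confirmed correct)
2. x = -13 + (1) = -12, y = -2 + (-7) = -9 (no discrepancy)
3. x = -12 + (-2) = -14, y = -9 + (1) = -8 (verified)
4. x = -14 + (-8) = -22, y = -8 + (5) = -3 (checks out)
5. x = -22 + (-1) = -23, y = -3 + (-6) = -9 (exactly as logged)
6. x = -23 + (-8) = -31, y = -9 + (2) = -7 (checks out)
7. x = -31 + (5) = -26, y = -7 + (-4) = -11 (verified)
8. x = -26 + (-2) = -28, y = -11 + (-8) = -19 (same as recorded)
9. x = -28 + (5) = -23, y = -19 + (8) = -11 (agrees with the record)
Nothing is out of place; the run is error-free.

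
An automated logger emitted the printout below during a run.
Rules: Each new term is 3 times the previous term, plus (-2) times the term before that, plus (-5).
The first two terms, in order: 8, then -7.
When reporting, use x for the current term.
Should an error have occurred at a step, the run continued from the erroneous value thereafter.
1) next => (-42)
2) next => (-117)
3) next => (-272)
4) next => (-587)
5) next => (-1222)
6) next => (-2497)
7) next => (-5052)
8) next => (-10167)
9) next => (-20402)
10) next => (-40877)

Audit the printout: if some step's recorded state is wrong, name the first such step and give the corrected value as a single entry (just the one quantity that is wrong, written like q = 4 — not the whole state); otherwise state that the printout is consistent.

step 1: x = 3*(-7) + (-2)*(8) + (-5) = -42 -> same as recorded
step 2: x = 3*(-42) + (-2)*(-7) + (-5) = -117 -> confirmed correct
step 3: x = 3*(-117) + (-2)*(-42) + (-5) = -272 -> in agreement
step 4: x = 3*(-272) + (-2)*(-117) + (-5) = -587 -> exactly as logged
step 5: x = 3*(-587) + (-2)*(-272) + (-5) = -1222 -> consistent with the printout
step 6: x = 3*(-1222) + (-2)*(-587) + (-5) = -2497 -> no discrepancy
step 7: x = 3*(-2497) + (-2)*(-1222) + (-5) = -5052 -> in agreement
step 8: x = 3*(-5052) + (-2)*(-2497) + (-5) = -10167 -> no discrepancy
step 9: x = 3*(-10167) + (-2)*(-5052) + (-5) = -20402 -> agrees with the printout
step 10: x = 3*(-20402) + (-2)*(-10167) + (-5) = -40877 -> checks out
All steps check out; nothing to correct.

no error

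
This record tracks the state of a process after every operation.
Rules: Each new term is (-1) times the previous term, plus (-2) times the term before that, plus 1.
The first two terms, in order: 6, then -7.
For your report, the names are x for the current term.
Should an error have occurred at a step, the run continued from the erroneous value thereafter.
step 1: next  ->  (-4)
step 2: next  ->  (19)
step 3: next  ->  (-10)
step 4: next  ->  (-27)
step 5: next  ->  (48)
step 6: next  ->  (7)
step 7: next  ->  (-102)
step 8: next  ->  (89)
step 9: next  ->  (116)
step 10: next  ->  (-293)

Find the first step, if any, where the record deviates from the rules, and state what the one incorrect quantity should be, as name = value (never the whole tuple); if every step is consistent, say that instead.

no error

Recomputing the run from the initial state:
step 1: x = -4
step 2: x = 19
step 3: x = -10
step 4: x = -27
step 5: x = 48
step 6: x = 7
step 7: x = -102
step 8: x = 89
step 9: x = 116
step 10: x = -293
This matches the record at every step.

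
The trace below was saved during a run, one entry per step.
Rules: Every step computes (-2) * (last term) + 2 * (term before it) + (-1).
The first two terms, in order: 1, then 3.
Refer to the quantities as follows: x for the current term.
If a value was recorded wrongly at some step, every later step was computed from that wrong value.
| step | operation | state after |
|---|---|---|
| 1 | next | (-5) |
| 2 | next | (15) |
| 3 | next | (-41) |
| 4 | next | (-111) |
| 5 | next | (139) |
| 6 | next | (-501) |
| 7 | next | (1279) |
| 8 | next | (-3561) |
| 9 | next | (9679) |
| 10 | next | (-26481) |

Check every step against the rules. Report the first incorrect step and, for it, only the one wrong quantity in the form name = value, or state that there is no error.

Step 1: x = -2*(3) + (2)*(1) + (-1) = -5 — in agreement.
Step 2: x = -2*(-5) + (2)*(3) + (-1) = 15 — same as recorded.
Step 3: x = -2*(15) + (2)*(-5) + (-1) = -41 — confirmed correct.
Step 4: x = -2*(-41) + (2)*(15) + (-1) = 111 — first mismatch against the trace.
Conclusion: step 4 carries the first error; the entry should be x = 111.

step 4, x = 111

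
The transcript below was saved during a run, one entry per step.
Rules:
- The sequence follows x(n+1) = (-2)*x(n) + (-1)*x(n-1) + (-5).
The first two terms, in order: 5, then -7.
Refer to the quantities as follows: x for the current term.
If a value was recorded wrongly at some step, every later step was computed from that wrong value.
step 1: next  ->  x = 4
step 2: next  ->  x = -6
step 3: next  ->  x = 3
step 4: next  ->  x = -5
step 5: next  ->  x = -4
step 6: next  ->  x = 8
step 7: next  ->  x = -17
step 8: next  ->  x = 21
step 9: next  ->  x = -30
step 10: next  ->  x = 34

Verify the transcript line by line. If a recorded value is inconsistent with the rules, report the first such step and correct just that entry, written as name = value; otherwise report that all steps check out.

1. x = -2*(-7) + (-1)*(5) + (-5) = 4 (confirmed correct)
2. x = -2*(4) + (-1)*(-7) + (-5) = -6 (verified)
3. x = -2*(-6) + (-1)*(4) + (-5) = 3 (confirmed correct)
4. x = -2*(3) + (-1)*(-6) + (-5) = -5 (checks out)
5. x = -2*(-5) + (-1)*(3) + (-5) = 2 (the transcript disagrees here)
So the first discrepancy is step 5, where the right value is x = 2.

step 5, x = 2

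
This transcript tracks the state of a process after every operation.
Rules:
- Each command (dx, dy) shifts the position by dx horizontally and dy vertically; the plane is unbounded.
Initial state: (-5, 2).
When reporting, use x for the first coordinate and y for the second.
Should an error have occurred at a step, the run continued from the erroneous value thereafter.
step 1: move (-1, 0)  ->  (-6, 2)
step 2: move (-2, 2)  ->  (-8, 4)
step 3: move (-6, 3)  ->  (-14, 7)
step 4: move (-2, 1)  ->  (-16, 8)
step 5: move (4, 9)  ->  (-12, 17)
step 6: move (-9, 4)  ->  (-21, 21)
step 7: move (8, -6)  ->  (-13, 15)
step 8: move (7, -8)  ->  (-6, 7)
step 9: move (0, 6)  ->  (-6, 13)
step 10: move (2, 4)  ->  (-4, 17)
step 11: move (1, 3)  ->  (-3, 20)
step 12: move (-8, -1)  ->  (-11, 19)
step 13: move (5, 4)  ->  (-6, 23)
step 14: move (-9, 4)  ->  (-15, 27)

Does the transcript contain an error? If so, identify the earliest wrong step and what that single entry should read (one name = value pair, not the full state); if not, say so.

1. x = -5 + (-1) = -6, y = 2 + (0) = 2 (same as recorded)
2. x = -6 + (-2) = -8, y = 2 + (2) = 4 (matches)
3. x = -8 + (-6) = -14, y = 4 + (3) = 7 (agrees with the transcript)
4. x = -14 + (-2) = -16, y = 7 + (1) = 8 (matches)
5. x = -16 + (4) = -12, y = 8 + (9) = 17 (matches)
6. x = -12 + (-9) = -21, y = 17 + (4) = 21 (matches)
7. x = -21 + (8) = -13, y = 21 + (-6) = 15 (consistent with the transcript)
8. x = -13 + (7) = -6, y = 15 + (-8) = 7 (verified)
9. x = -6 + (0) = -6, y = 7 + (6) = 13 (same as recorded)
10. x = -6 + (2) = -4, y = 13 + (4) = 17 (same as recorded)
11. x = -4 + (1) = -3, y = 17 + (3) = 20 (confirmed correct)
12. x = -3 + (-8) = -11, y = 20 + (-1) = 19 (verified)
13. x = -11 + (5) = -6, y = 19 + (4) = 23 (exactly as logged)
14. x = -6 + (-9) = -15, y = 23 + (4) = 27 (agrees with the transcript)
All entries verified; no error found.

no error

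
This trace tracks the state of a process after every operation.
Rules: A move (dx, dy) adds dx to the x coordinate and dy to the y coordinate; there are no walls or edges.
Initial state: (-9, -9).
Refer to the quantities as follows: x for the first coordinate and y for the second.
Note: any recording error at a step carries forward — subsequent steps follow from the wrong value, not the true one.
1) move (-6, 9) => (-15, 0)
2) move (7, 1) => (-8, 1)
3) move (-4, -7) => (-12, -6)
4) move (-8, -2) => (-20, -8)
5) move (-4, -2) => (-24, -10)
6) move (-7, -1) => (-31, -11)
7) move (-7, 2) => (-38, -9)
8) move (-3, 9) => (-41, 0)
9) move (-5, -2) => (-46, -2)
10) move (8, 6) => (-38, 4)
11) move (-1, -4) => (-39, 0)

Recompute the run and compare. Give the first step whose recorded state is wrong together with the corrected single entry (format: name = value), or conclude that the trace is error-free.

no error

step 1: x = -9 + (-6) = -15, y = -9 + (9) = 0 -> confirmed correct
step 2: x = -15 + (7) = -8, y = 0 + (1) = 1 -> verified
step 3: x = -8 + (-4) = -12, y = 1 + (-7) = -6 -> same as recorded
step 4: x = -12 + (-8) = -20, y = -6 + (-2) = -8 -> agrees with the trace
step 5: x = -20 + (-4) = -24, y = -8 + (-2) = -10 -> consistent with the trace
step 6: x = -24 + (-7) = -31, y = -10 + (-1) = -11 -> same as recorded
step 7: x = -31 + (-7) = -38, y = -11 + (2) = -9 -> same as recorded
step 8: x = -38 + (-3) = -41, y = -9 + (9) = 0 -> checks out
step 9: x = -41 + (-5) = -46, y = 0 + (-2) = -2 -> no discrepancy
step 10: x = -46 + (8) = -38, y = -2 + (6) = 4 -> in agreement
step 11: x = -38 + (-1) = -39, y = 4 + (-4) = 0 -> verified
All entries verified; no error found.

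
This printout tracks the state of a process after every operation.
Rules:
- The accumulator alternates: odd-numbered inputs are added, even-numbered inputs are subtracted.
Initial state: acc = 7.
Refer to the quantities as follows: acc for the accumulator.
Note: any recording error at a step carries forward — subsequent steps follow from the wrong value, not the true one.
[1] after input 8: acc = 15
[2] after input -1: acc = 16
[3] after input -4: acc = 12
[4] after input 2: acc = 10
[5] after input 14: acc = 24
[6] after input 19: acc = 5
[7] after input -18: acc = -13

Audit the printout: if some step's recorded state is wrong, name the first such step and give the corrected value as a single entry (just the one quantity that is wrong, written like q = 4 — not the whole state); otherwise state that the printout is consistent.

no error

Step 1: acc = 7 + 8 = 15 — in agreement.
Step 2: acc = 15 - -1 = 16 — matches.
Step 3: acc = 16 + -4 = 12 — confirmed correct.
Step 4: acc = 12 - 2 = 10 — consistent with the printout.
Step 5: acc = 10 + 14 = 24 — in agreement.
Step 6: acc = 24 - 19 = 5 — agrees with the printout.
Step 7: acc = 5 + -18 = -13 — checks out.
Every step is consistent.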